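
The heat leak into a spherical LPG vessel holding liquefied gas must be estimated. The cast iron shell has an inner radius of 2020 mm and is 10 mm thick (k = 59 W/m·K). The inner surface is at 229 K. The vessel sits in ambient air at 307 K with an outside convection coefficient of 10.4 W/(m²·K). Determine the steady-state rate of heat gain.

Radial (spherical) resistances in series:
R_cast iron shell = (1/2.02 − 1/2.03)/(4π×59) = 3.289×10^-6 K/W
R_outer film = 1/(h·4πr_o²) = 1/(10.4×4π×2.03²) = 0.001857 K/W
R_total = 0.00186 K/W
Q = ΔT/R_total = 78/0.00186

Q ≈ 41900 W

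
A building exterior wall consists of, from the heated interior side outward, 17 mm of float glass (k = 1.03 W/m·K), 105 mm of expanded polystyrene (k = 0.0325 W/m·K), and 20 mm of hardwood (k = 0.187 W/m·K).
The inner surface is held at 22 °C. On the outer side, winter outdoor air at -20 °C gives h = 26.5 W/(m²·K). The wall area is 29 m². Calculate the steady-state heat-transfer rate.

Thermal resistances in series:
R_float glass = L/(kA) = 0.017/(1.03×29) = 5.691×10^-4 K/W
R_expanded polystyrene = L/(kA) = 0.105/(0.0325×29) = 0.1114 K/W
R_hardwood = L/(kA) = 0.02/(0.187×29) = 0.003688 K/W
R_outer film = 1/(h_o·A) = 1/(26.5×29) = 0.001301 K/W
R_total = 0.117 K/W
Q = ΔT / R_total = 42 / 0.117

Q ≈ 359 W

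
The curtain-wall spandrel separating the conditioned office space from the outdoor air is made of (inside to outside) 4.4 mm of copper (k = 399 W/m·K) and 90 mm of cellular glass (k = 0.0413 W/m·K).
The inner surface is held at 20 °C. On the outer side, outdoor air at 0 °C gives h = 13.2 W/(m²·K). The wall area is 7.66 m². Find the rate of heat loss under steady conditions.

Q ≈ 67.9 W

Thermal resistances in series:
R_copper = L/(kA) = 0.0044/(399×7.66) = 1.44×10^-6 K/W
R_cellular glass = L/(kA) = 0.09/(0.0413×7.66) = 0.2845 K/W
R_outer film = 1/(h_o·A) = 1/(13.2×7.66) = 0.00989 K/W
R_total = 0.2944 K/W
Q = ΔT / R_total = 20 / 0.2944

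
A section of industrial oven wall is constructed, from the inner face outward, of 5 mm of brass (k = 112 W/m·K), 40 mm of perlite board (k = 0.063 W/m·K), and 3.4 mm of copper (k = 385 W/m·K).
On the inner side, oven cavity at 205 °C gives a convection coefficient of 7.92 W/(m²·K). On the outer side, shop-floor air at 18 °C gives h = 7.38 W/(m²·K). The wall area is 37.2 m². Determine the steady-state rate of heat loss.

Thermal resistances in series:
R_inner film = 1/(h_i·A) = 1/(7.92×37.2) = 0.003394 K/W
R_brass = L/(kA) = 0.005/(112×37.2) = 1.2×10^-6 K/W
R_perlite board = L/(kA) = 0.04/(0.063×37.2) = 0.01707 K/W
R_copper = L/(kA) = 0.0034/(385×37.2) = 2.374×10^-7 K/W
R_outer film = 1/(h_o·A) = 1/(7.38×37.2) = 0.003643 K/W
R_total = 0.02411 K/W
Q = ΔT / R_total = 187 / 0.02411

Q ≈ 7760 W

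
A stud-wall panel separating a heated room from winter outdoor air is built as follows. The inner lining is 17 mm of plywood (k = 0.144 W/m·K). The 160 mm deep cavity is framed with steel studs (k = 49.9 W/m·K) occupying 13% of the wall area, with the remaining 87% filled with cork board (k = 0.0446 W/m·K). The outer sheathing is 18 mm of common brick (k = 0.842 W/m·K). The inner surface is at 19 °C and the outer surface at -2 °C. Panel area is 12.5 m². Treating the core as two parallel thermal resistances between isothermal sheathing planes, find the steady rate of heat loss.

Q ≈ 1600 W

Sheathing layers in series; stud and cavity paths in parallel between them.
R_inner = 0.017/(0.144×12.5) = 0.009444 K/W
R_stud  = 0.16/(49.9×0.13×12.5) = 0.001973 K/W
R_cav   = 0.16/(0.0446×0.87×12.5) = 0.3299 K/W
1/R_core = 1/R_stud + 1/R_cav → R_core = 0.001961 K/W
R_outer = 0.018/(0.842×12.5) = 0.00171 K/W
R_total = 0.01312 K/W
Q = ΔT/R_total = 21/0.01312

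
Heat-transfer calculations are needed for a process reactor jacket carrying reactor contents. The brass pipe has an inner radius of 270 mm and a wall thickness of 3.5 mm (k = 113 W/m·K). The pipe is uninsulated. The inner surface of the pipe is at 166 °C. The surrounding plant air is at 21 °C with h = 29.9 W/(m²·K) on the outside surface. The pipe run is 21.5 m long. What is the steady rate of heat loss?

Q ≈ 160000 W

Radial resistances (cylindrical: R_cond = ln(r_o/r_i)/(2πkL), R_conv = 1/(h·2πrL)):
R_brass pipe wall = ln(273.5/270)/(2π×113×21.5) = 8.437×10^-7 K/W
R_outer film = 1/(h_o·2πr_oL) = 1/(29.9×2π×0.2735×21.5) = 9.052×10^-4 K/W
R_total = 9.061×10^-4 K/W
Q = ΔT/R_total = 145/9.061×10^-4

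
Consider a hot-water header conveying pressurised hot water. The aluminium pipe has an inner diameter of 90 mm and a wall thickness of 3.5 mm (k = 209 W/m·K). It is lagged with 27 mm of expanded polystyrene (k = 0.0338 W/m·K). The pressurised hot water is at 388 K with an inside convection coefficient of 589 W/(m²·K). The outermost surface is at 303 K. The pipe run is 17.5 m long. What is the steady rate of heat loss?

Q ≈ 712 W

Cylindrical conduction, so R = ln(r₂/r₁)/(2πkL) per layer, in series:
R_inner film = 1/(h_i·2πr₁L) = 1/(589×2π×0.045×17.5) = 3.431×10^-4 K/W
R_aluminium pipe wall = ln(48.5/45)/(2π×209×17.5) = 3.259×10^-6 K/W
R_expanded polystyrene = ln(75.5/48.5)/(2π×0.0338×17.5) = 0.1191 K/W
R_total = 0.1194 K/W
Q = ΔT/R_total = 85/0.1194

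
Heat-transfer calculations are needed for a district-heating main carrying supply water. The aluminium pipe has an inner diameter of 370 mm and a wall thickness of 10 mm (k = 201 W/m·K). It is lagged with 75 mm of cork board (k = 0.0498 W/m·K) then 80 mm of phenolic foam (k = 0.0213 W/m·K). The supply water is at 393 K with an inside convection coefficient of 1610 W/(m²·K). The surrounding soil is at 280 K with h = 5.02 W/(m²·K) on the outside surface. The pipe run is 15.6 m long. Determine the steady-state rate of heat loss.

Per-layer cylindrical resistances, series-summed:
R_inner film = 1/(h_i·2πr₁L) = 1/(1610×2π×0.185×15.6) = 3.425×10^-5 K/W
R_aluminium pipe wall = ln(195/185)/(2π×201×15.6) = 2.672×10^-6 K/W
R_cork board = ln(270/195)/(2π×0.0498×15.6) = 0.06667 K/W
R_phenolic foam = ln(350/270)/(2π×0.0213×15.6) = 0.1243 K/W
R_outer film = 1/(h_o·2πr_oL) = 1/(5.02×2π×0.35×15.6) = 0.005807 K/W
R_total = 0.1968 K/W
Q = ΔT/R_total = 113/0.1968

Q ≈ 574 W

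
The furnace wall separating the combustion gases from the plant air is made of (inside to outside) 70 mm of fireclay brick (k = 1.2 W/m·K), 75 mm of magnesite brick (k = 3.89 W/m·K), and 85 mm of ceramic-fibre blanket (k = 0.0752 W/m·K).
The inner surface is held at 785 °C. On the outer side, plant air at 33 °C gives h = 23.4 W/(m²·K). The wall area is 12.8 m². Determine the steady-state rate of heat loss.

Using the resistance-network approach (series):
R_fireclay brick = L/(kA) = 0.07/(1.2×12.8) = 0.004557 K/W
R_magnesite brick = L/(kA) = 0.075/(3.89×12.8) = 0.001506 K/W
R_ceramic-fibre blanket = L/(kA) = 0.085/(0.0752×12.8) = 0.08831 K/W
R_outer film = 1/(h_o·A) = 1/(23.4×12.8) = 0.003339 K/W
R_total = 0.09771 K/W
Q = ΔT / R_total = 752 / 0.09771

Q ≈ 7700 W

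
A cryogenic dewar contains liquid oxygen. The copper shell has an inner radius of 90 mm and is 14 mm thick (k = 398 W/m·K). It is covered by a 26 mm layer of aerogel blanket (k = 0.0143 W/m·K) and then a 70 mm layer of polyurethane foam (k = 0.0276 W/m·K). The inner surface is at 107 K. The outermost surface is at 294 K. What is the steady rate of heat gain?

Each spherical layer contributes R = (1/r_i − 1/r_o)/(4πk):
R_copper shell = (1/0.09 − 1/0.104)/(4π×398) = 2.991×10^-4 K/W
R_aerogel blanket = (1/0.104 − 1/0.13)/(4π×0.0143) = 10.7 K/W
R_polyurethane foam = (1/0.13 − 1/0.2)/(4π×0.0276) = 7.763 K/W
R_total = 18.46 K/W
Q = ΔT/R_total = 187/18.46

Q ≈ 10.1 W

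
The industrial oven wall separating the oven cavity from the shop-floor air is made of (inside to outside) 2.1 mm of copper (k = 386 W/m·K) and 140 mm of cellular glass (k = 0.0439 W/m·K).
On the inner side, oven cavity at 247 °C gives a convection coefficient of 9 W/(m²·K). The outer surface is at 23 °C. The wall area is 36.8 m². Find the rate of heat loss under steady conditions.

Q ≈ 2500 W

Series thermal resistances:
R_inner film = 1/(h_i·A) = 1/(9×36.8) = 0.003019 K/W
R_copper = L/(kA) = 0.0021/(386×36.8) = 1.478×10^-7 K/W
R_cellular glass = L/(kA) = 0.14/(0.0439×36.8) = 0.08666 K/W
R_total = 0.08968 K/W
Q = ΔT / R_total = 224 / 0.08968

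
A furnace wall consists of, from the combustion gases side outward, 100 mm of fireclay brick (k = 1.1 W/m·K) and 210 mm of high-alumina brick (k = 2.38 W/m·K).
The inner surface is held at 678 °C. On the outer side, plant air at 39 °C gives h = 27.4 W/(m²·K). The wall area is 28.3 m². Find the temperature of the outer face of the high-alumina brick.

T ≈ 147 °C

Series thermal resistances:
R_fireclay brick = L/(kA) = 0.1/(1.1×28.3) = 0.003212 K/W
R_high-alumina brick = L/(kA) = 0.21/(2.38×28.3) = 0.003118 K/W
R_outer film = 1/(h_o·A) = 1/(27.4×28.3) = 0.00129 K/W
R_total = 0.00762 K/W;  Q = ΔT/R_total = 639/0.00762 = 83860 W
T_interface = T_inner − Q·ΣR(inner→interface) = 678 − 83900×0.00633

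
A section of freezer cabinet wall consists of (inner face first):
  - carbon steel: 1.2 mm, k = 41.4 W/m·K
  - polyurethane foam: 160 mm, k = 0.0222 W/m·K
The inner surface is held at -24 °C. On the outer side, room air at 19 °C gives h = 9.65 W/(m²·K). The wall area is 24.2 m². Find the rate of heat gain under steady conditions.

Thermal resistances in series:
R_carbon steel = L/(kA) = 0.0012/(41.4×24.2) = 1.198×10^-6 K/W
R_polyurethane foam = L/(kA) = 0.16/(0.0222×24.2) = 0.2978 K/W
R_outer film = 1/(h_o·A) = 1/(9.65×24.2) = 0.004282 K/W
R_total = 0.3021 K/W
Q = ΔT / R_total = 43 / 0.3021

Q ≈ 142 W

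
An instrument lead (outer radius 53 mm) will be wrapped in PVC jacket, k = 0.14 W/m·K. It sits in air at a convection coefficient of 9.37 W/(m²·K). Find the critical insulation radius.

For a cylinder r_cr = k/h = 0.14/9.37
r_cr = 14.9 mm; since the bare radius (53 mm) is above r_cr, any added insulation will reduce heat loss.

r_cr ≈ 14.9 mm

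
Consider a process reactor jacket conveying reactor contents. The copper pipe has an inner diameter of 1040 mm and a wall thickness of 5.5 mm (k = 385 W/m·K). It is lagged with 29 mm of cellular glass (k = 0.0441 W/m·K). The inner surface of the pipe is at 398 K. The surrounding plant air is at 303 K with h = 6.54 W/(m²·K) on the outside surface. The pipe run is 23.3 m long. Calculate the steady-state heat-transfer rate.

Per-layer cylindrical resistances, series-summed:
R_copper pipe wall = ln(525.5/520)/(2π×385×23.3) = 1.867×10^-7 K/W
R_cellular glass = ln(554.5/525.5)/(2π×0.0441×23.3) = 0.00832 K/W
R_outer film = 1/(h_o·2πr_oL) = 1/(6.54×2π×0.5545×23.3) = 0.001884 K/W
R_total = 0.0102 K/W
Q = ΔT/R_total = 95/0.0102

Q ≈ 9310 W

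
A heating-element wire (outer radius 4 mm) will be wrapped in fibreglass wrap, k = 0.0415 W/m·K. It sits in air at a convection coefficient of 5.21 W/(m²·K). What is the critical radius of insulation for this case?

r_cr ≈ 7.97 mm

For a cylinder r_cr = k/h = 0.0415/5.21
r_cr = 7.97 mm; since the bare radius (4 mm) is below r_cr, adding a thin layer of insulation will *increase* heat loss.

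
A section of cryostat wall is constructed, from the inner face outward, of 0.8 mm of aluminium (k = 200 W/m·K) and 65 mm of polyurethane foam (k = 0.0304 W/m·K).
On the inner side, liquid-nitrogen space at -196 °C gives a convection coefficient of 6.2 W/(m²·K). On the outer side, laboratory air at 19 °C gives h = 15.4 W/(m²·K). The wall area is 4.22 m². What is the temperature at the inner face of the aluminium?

Using the resistance-network approach (series):
R_inner film = 1/(h_i·A) = 1/(6.2×4.22) = 0.03822 K/W
R_aluminium = L/(kA) = 0.0008/(200×4.22) = 9.479×10^-7 K/W
R_polyurethane foam = L/(kA) = 0.065/(0.0304×4.22) = 0.5067 K/W
R_outer film = 1/(h_o·A) = 1/(15.4×4.22) = 0.01539 K/W
R_total = 0.5603 K/W;  Q = ΔT/R_total = 215/0.5603 = 383.7 W
T_interface = T_inner + Q·ΣR(inner→interface) = -196 + 384×0.03822

T ≈ -181 °C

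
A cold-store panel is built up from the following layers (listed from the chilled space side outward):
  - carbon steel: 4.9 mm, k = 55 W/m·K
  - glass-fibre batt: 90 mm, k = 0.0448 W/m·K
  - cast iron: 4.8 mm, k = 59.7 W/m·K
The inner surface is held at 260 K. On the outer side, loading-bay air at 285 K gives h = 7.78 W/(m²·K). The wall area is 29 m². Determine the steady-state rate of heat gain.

Model the wall as resistances in series:
R_carbon steel = L/(kA) = 0.0049/(55×29) = 3.072×10^-6 K/W
R_glass-fibre batt = L/(kA) = 0.09/(0.0448×29) = 0.06927 K/W
R_cast iron = L/(kA) = 0.0048/(59.7×29) = 2.772×10^-6 K/W
R_outer film = 1/(h_o·A) = 1/(7.78×29) = 0.004432 K/W
R_total = 0.07371 K/W
Q = ΔT / R_total = 25 / 0.07371

Q ≈ 339 W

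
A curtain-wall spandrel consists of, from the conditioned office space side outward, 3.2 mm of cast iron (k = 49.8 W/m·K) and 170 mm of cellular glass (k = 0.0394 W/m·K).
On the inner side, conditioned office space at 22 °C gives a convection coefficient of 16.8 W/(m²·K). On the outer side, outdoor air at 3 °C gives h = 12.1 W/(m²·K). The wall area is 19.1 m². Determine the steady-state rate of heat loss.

Q ≈ 81.4 W

Using the resistance-network approach (series):
R_inner film = 1/(h_i·A) = 1/(16.8×19.1) = 0.003116 K/W
R_cast iron = L/(kA) = 0.0032/(49.8×19.1) = 3.364×10^-6 K/W
R_cellular glass = L/(kA) = 0.17/(0.0394×19.1) = 0.2259 K/W
R_outer film = 1/(h_o·A) = 1/(12.1×19.1) = 0.004327 K/W
R_total = 0.2333 K/W
Q = ΔT / R_total = 19 / 0.2333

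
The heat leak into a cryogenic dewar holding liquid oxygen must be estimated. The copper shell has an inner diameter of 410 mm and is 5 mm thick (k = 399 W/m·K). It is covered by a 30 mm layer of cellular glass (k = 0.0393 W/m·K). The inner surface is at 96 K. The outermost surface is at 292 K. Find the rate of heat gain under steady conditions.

Radial (spherical) resistances in series:
R_copper shell = (1/0.205 − 1/0.21)/(4π×399) = 2.316×10^-5 K/W
R_cellular glass = (1/0.21 − 1/0.24)/(4π×0.0393) = 1.205 K/W
R_total = 1.205 K/W
Q = ΔT/R_total = 196/1.205

Q ≈ 163 W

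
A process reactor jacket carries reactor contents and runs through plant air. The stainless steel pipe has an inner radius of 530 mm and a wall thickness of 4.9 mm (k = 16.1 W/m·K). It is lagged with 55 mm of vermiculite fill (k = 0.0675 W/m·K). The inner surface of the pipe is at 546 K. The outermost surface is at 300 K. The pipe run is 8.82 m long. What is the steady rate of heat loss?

Cylindrical conduction, so R = ln(r₂/r₁)/(2πkL) per layer, in series:
R_stainless steel pipe wall = ln(534.9/530)/(2π×16.1×8.82) = 1.031×10^-5 K/W
R_vermiculite fill = ln(589.9/534.9)/(2π×0.0675×8.82) = 0.02616 K/W
R_total = 0.02617 K/W
Q = ΔT/R_total = 246/0.02617

Q ≈ 9400 W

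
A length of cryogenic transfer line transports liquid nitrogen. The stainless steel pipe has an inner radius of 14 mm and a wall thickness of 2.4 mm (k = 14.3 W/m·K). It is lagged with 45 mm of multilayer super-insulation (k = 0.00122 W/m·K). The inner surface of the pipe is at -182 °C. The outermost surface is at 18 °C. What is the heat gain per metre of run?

q′ ≈ 1.16 W/m

Treating each annulus and film as a series resistance:
R_stainless steel pipe wall = ln(16.4/14)/(2π×14.3×1) = 0.001761 K/W
R_multilayer super-insulation = ln(61.4/16.4)/(2π×0.00122×1) = 172.2 K/W
R_total = 172.2 K/W
Q = ΔT/R_total = 200/172.2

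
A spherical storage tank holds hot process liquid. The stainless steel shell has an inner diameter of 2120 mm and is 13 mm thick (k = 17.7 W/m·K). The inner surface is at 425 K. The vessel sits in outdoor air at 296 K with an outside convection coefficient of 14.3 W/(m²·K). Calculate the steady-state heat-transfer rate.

For a spherical shell R = (1/r₁ − 1/r₂)/(4πk); film R = 1/(h·4πr²). In series:
R_stainless steel shell = (1/1.06 − 1/1.073)/(4π×17.7) = 5.139×10^-5 K/W
R_outer film = 1/(h·4πr_o²) = 1/(14.3×4π×1.073²) = 0.004833 K/W
R_total = 0.004885 K/W
Q = ΔT/R_total = 129/0.004885

Q ≈ 26400 W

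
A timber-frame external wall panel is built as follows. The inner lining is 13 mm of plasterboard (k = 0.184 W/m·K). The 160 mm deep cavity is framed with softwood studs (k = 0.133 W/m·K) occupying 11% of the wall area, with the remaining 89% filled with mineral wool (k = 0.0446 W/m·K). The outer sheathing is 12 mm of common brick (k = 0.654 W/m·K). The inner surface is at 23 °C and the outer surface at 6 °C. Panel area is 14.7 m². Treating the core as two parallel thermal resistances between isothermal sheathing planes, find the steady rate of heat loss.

Sheathing layers in series; stud and cavity paths in parallel between them.
R_inner = 0.013/(0.184×14.7) = 0.004806 K/W
R_stud  = 0.16/(0.133×0.11×14.7) = 0.744 K/W
R_cav   = 0.16/(0.0446×0.89×14.7) = 0.2742 K/W
1/R_core = 1/R_stud + 1/R_cav → R_core = 0.2004 K/W
R_outer = 0.012/(0.654×14.7) = 0.001248 K/W
R_total = 0.2064 K/W
Q = ΔT/R_total = 17/0.2064

Q ≈ 82.4 W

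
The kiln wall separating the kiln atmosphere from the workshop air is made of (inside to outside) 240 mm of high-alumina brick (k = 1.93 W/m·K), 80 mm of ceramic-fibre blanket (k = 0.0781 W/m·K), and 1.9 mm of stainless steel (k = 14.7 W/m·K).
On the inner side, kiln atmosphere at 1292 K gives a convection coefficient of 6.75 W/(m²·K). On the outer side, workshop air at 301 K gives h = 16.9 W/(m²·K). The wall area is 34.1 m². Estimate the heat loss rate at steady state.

Q ≈ 24900 W

Thermal resistances in series:
R_inner film = 1/(h_i·A) = 1/(6.75×34.1) = 0.004345 K/W
R_high-alumina brick = L/(kA) = 0.24/(1.93×34.1) = 0.003647 K/W
R_ceramic-fibre blanket = L/(kA) = 0.08/(0.0781×34.1) = 0.03004 K/W
R_stainless steel = L/(kA) = 0.0019/(14.7×34.1) = 3.79×10^-6 K/W
R_outer film = 1/(h_o·A) = 1/(16.9×34.1) = 0.001735 K/W
R_total = 0.03977 K/W
Q = ΔT / R_total = 991 / 0.03977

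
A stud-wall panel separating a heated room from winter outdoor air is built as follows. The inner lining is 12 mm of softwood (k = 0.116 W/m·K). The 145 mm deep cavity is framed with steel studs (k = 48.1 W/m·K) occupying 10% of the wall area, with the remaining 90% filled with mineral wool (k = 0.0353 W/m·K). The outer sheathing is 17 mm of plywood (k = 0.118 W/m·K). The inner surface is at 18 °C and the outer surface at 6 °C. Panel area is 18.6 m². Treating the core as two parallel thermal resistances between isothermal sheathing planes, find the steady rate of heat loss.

Sheathing layers in series; stud and cavity paths in parallel between them.
R_inner = 0.012/(0.116×18.6) = 0.005562 K/W
R_stud  = 0.145/(48.1×0.1×18.6) = 0.001621 K/W
R_cav   = 0.145/(0.0353×0.9×18.6) = 0.2454 K/W
1/R_core = 1/R_stud + 1/R_cav → R_core = 0.00161 K/W
R_outer = 0.017/(0.118×18.6) = 0.007746 K/W
R_total = 0.01492 K/W
Q = ΔT/R_total = 12/0.01492

Q ≈ 804 W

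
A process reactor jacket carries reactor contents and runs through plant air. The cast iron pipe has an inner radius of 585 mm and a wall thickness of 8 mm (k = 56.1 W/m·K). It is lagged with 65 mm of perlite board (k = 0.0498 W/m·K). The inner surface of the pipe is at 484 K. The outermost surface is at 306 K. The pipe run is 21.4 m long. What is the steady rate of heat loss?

For a radial system each layer contributes R = ln(r_out/r_in)/(2πkL); films add R = 1/(hA).
R_cast iron pipe wall = ln(593/585)/(2π×56.1×21.4) = 1.801×10^-6 K/W
R_perlite board = ln(658/593)/(2π×0.0498×21.4) = 0.01553 K/W
R_total = 0.01553 K/W
Q = ΔT/R_total = 178/0.01553

Q ≈ 11500 W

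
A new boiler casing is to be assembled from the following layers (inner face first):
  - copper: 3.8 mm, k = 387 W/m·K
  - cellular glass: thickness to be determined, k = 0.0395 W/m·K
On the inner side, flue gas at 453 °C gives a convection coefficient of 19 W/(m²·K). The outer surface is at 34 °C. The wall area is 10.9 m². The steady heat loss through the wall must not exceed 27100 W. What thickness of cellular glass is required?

L ≈ 4.58 mm

Thermal resistances in series:
R_inner film = 1/(h_i·A) = 1/(19×10.9) = 0.004829 K/W
R_copper = L/(kA) = 0.0038/(387×10.9) = 9.008×10^-7 K/W
Sum of the known resistances R_other = 0.004829 K/W
Required total resistance R_tot = ΔT/Q_allow = 419/27100 = 0.01546 K/W
R_cellular glass = R_tot − R_other = 0.01063 K/W
L = R·k·A = 0.01063×0.0395×10.9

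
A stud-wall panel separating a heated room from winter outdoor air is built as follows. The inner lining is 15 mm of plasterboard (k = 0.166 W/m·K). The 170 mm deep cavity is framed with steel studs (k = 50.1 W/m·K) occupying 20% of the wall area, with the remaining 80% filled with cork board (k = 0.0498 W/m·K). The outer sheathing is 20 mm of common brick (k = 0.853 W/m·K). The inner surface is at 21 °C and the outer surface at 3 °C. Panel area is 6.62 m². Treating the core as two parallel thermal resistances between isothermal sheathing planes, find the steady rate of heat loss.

Q ≈ 912 W

Sheathing layers in series; stud and cavity paths in parallel between them.
R_inner = 0.015/(0.166×6.62) = 0.01365 K/W
R_stud  = 0.17/(50.1×0.2×6.62) = 0.002563 K/W
R_cav   = 0.17/(0.0498×0.8×6.62) = 0.6446 K/W
1/R_core = 1/R_stud + 1/R_cav → R_core = 0.002553 K/W
R_outer = 0.02/(0.853×6.62) = 0.003542 K/W
R_total = 0.01974 K/W
Q = ΔT/R_total = 18/0.01974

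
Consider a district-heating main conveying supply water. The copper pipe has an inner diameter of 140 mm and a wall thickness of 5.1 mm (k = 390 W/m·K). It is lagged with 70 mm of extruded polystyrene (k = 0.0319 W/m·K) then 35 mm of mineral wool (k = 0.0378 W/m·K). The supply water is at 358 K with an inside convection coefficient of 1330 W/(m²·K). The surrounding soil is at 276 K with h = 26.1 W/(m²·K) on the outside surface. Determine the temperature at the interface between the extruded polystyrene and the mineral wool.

T ≈ 294 K

Radial resistances (cylindrical: R_cond = ln(r_o/r_i)/(2πkL), R_conv = 1/(h·2πrL)):
R_inner film = 1/(h_i·2πr₁L) = 1/(1330×2π×0.07×1) = 0.00171 K/W
R_copper pipe wall = ln(75.1/70)/(2π×390×1) = 2.87×10^-5 K/W
R_extruded polystyrene = ln(145.1/75.1)/(2π×0.0319×1) = 3.286 K/W
R_mineral wool = ln(180.1/145.1)/(2π×0.0378×1) = 0.9098 K/W
R_outer film = 1/(h_o·2πr_oL) = 1/(26.1×2π×0.1801×1) = 0.03386 K/W
R_total = 4.231 K/W
Q = ΔT/R_total = 82/4.231
Q = 19.4 W/m
T_interface = T_inner − Q·ΣR(inner→interface) = 358 − 19.4×3.288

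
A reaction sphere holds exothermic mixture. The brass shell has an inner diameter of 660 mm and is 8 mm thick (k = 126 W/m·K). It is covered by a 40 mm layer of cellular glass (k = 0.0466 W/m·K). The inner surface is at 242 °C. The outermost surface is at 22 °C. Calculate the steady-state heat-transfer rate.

Q ≈ 411 W

Radial (spherical) resistances in series:
R_brass shell = (1/0.33 − 1/0.338)/(4π×126) = 4.53×10^-5 K/W
R_cellular glass = (1/0.338 − 1/0.378)/(4π×0.0466) = 0.5346 K/W
R_total = 0.5347 K/W
Q = ΔT/R_total = 220/0.5347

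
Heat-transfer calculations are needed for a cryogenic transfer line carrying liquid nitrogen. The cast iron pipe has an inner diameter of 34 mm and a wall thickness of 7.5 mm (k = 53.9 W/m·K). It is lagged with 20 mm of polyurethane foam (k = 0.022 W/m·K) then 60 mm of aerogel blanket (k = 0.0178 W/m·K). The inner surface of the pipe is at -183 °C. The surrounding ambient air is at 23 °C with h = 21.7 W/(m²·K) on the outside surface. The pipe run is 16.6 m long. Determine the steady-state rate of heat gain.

For a radial system each layer contributes R = ln(r_out/r_in)/(2πkL); films add R = 1/(hA).
R_cast iron pipe wall = ln(24.5/17)/(2π×53.9×16.6) = 6.501×10^-5 K/W
R_polyurethane foam = ln(44.5/24.5)/(2π×0.022×16.6) = 0.2601 K/W
R_aerogel blanket = ln(104.5/44.5)/(2π×0.0178×16.6) = 0.4598 K/W
R_outer film = 1/(h_o·2πr_oL) = 1/(21.7×2π×0.1045×16.6) = 0.004228 K/W
R_total = 0.7242 K/W
Q = ΔT/R_total = 206/0.7242

Q ≈ 284 W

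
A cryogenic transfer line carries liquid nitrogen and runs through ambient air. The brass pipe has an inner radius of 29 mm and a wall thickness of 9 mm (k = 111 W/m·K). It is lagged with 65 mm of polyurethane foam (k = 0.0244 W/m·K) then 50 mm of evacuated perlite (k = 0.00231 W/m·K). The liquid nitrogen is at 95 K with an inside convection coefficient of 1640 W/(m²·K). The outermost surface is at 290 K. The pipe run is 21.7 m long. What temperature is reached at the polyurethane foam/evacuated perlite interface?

T ≈ 133 K

Treating each annulus and film as a series resistance:
R_inner film = 1/(h_i·2πr₁L) = 1/(1640×2π×0.029×21.7) = 1.542×10^-4 K/W
R_brass pipe wall = ln(38/29)/(2π×111×21.7) = 1.786×10^-5 K/W
R_polyurethane foam = ln(103/38)/(2π×0.0244×21.7) = 0.2997 K/W
R_evacuated perlite = ln(153/103)/(2π×0.00231×21.7) = 1.256 K/W
R_total = 1.556 K/W
Q = ΔT/R_total = 195/1.556
Q = 125 W
T_interface = T_inner + Q·ΣR(inner→interface) = 95 + 125×0.2999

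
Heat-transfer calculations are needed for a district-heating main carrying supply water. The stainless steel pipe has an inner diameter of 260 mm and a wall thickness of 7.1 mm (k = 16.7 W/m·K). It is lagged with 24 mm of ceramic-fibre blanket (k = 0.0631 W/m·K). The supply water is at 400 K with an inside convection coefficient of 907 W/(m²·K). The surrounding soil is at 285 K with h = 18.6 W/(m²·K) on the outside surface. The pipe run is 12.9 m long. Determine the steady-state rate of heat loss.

For a radial system each layer contributes R = ln(r_out/r_in)/(2πkL); films add R = 1/(hA).
R_inner film = 1/(h_i·2πr₁L) = 1/(907×2π×0.13×12.9) = 1.046×10^-4 K/W
R_stainless steel pipe wall = ln(137.1/130)/(2π×16.7×12.9) = 3.929×10^-5 K/W
R_ceramic-fibre blanket = ln(161.1/137.1)/(2π×0.0631×12.9) = 0.03154 K/W
R_outer film = 1/(h_o·2πr_oL) = 1/(18.6×2π×0.1611×12.9) = 0.004117 K/W
R_total = 0.0358 K/W
Q = ΔT/R_total = 115/0.0358

Q ≈ 3210 W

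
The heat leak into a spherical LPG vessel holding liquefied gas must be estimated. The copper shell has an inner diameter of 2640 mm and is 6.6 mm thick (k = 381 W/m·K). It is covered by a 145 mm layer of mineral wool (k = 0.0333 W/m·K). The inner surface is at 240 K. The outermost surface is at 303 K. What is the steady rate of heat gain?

For a spherical shell R = (1/r₁ − 1/r₂)/(4πk); film R = 1/(h·4πr²). In series:
R_copper shell = (1/1.32 − 1/1.3266)/(4π×381) = 7.872×10^-7 K/W
R_mineral wool = (1/1.3266 − 1/1.4716)/(4π×0.0333) = 0.1775 K/W
R_total = 0.1775 K/W
Q = ΔT/R_total = 63/0.1775

Q ≈ 355 W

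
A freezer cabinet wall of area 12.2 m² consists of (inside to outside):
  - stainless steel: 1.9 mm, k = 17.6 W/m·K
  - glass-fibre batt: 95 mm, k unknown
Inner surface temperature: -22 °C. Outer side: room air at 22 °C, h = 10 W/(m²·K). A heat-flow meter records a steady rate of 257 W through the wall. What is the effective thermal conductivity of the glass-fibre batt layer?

Using the resistance-network approach (series):
R_stainless steel = L/(kA) = 0.0019/(17.6×12.2) = 8.849×10^-6 K/W
R_outer film = 1/(h_o·A) = 1/(10×12.2) = 0.008197 K/W
Sum of known resistances R_other = 0.008206 K/W
Total R = ΔT/Q = 44/257 = 0.1712 K/W
R_glass-fibre batt = R_total − R_other = 0.163 K/W
k = L/(R·A) = 0.095/(0.163×12.2)

k ≈ 0.0478 W/(m·K)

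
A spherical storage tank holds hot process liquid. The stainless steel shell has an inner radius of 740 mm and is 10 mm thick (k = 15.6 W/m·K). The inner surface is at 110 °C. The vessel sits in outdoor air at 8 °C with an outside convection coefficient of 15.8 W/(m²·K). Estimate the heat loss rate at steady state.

Spherical conduction: R = (1/r_in − 1/r_out)/(4πk) per layer; series-sum.
R_stainless steel shell = (1/0.74 − 1/0.75)/(4π×15.6) = 9.191×10^-5 K/W
R_outer film = 1/(h·4πr_o²) = 1/(15.8×4π×0.75²) = 0.008954 K/W
R_total = 0.009046 K/W
Q = ΔT/R_total = 102/0.009046

Q ≈ 11300 W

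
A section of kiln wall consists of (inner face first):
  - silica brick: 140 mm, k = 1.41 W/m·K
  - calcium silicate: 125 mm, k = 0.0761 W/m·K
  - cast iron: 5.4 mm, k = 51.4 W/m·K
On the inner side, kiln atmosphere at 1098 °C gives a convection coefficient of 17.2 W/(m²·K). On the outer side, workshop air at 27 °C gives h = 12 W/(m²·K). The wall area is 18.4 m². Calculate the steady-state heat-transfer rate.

Using the resistance-network approach (series):
R_inner film = 1/(h_i·A) = 1/(17.2×18.4) = 0.00316 K/W
R_silica brick = L/(kA) = 0.14/(1.41×18.4) = 0.005396 K/W
R_calcium silicate = L/(kA) = 0.125/(0.0761×18.4) = 0.08927 K/W
R_cast iron = L/(kA) = 0.0054/(51.4×18.4) = 5.71×10^-6 K/W
R_outer film = 1/(h_o·A) = 1/(12×18.4) = 0.004529 K/W
R_total = 0.1024 K/W
Q = ΔT / R_total = 1071 / 0.1024

Q ≈ 10500 W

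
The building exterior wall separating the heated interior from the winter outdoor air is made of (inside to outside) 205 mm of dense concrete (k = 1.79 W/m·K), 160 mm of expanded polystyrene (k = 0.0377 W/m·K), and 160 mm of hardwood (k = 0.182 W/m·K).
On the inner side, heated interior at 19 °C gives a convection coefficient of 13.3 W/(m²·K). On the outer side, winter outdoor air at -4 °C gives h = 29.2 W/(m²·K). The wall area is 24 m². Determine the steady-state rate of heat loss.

Series thermal resistances:
R_inner film = 1/(h_i·A) = 1/(13.3×24) = 0.003133 K/W
R_dense concrete = L/(kA) = 0.205/(1.79×24) = 0.004772 K/W
R_expanded polystyrene = L/(kA) = 0.16/(0.0377×24) = 0.1768 K/W
R_hardwood = L/(kA) = 0.16/(0.182×24) = 0.03663 K/W
R_outer film = 1/(h_o·A) = 1/(29.2×24) = 0.001427 K/W
R_total = 0.2228 K/W
Q = ΔT / R_total = 23 / 0.2228

Q ≈ 103 W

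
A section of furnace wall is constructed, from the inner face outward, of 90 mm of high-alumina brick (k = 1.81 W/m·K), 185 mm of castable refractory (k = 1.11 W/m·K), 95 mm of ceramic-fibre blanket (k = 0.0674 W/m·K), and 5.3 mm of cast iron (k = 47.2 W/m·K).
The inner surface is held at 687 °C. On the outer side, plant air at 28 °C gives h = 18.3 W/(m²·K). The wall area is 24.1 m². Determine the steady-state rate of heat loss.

Model the wall as resistances in series:
R_high-alumina brick = L/(kA) = 0.09/(1.81×24.1) = 0.002063 K/W
R_castable refractory = L/(kA) = 0.185/(1.11×24.1) = 0.006916 K/W
R_ceramic-fibre blanket = L/(kA) = 0.095/(0.0674×24.1) = 0.05849 K/W
R_cast iron = L/(kA) = 0.0053/(47.2×24.1) = 4.659×10^-6 K/W
R_outer film = 1/(h_o·A) = 1/(18.3×24.1) = 0.002267 K/W
R_total = 0.06974 K/W
Q = ΔT / R_total = 659 / 0.06974

Q ≈ 9450 W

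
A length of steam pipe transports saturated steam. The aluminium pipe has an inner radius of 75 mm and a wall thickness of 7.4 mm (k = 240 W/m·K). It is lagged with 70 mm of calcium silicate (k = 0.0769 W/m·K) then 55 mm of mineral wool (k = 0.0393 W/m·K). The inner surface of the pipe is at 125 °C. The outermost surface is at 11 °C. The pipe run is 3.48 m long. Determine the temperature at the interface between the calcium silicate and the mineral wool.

Cylindrical conduction, so R = ln(r₂/r₁)/(2πkL) per layer, in series:
R_aluminium pipe wall = ln(82.4/75)/(2π×240×3.48) = 1.793×10^-5 K/W
R_calcium silicate = ln(152.4/82.4)/(2π×0.0769×3.48) = 0.3657 K/W
R_mineral wool = ln(207.4/152.4)/(2π×0.0393×3.48) = 0.3586 K/W
R_total = 0.7243 K/W
Q = ΔT/R_total = 114/0.7243
Q = 157 W
T_interface = T_inner − Q·ΣR(inner→interface) = 125 − 157×0.3657

T ≈ 67.4 °C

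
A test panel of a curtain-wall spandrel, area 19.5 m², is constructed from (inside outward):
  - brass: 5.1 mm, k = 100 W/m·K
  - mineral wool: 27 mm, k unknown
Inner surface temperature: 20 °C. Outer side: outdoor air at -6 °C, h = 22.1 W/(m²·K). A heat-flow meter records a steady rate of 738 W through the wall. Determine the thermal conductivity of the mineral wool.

k ≈ 0.0421 W/(m·K)

Treating each layer as a thermal resistance in series:
R_brass = L/(kA) = 0.0051/(100×19.5) = 2.615×10^-6 K/W
R_outer film = 1/(h_o·A) = 1/(22.1×19.5) = 0.00232 K/W
Sum of known resistances R_other = 0.002323 K/W
Total R = ΔT/Q = 26/738 = 0.03523 K/W
R_mineral wool = R_total − R_other = 0.03291 K/W
k = L/(R·A) = 0.027/(0.03291×19.5)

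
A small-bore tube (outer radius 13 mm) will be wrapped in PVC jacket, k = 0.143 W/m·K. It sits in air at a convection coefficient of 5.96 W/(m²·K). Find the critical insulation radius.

r_cr ≈ 24 mm

For a cylinder r_cr = k/h = 0.143/5.96
r_cr = 24 mm; since the bare radius (13 mm) is below r_cr, adding a thin layer of insulation will *increase* heat loss.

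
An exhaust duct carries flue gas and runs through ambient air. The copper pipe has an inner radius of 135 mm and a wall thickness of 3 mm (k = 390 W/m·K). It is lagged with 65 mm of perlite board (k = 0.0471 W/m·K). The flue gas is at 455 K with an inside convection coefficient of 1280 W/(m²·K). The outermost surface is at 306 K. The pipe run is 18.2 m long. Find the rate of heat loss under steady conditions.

For a radial system each layer contributes R = ln(r_out/r_in)/(2πkL); films add R = 1/(hA).
R_inner film = 1/(h_i·2πr₁L) = 1/(1280×2π×0.135×18.2) = 5.061×10^-5 K/W
R_copper pipe wall = ln(138/135)/(2π×390×18.2) = 4.928×10^-7 K/W
R_perlite board = ln(203/138)/(2π×0.0471×18.2) = 0.07166 K/W
R_total = 0.07171 K/W
Q = ΔT/R_total = 149/0.07171

Q ≈ 2080 W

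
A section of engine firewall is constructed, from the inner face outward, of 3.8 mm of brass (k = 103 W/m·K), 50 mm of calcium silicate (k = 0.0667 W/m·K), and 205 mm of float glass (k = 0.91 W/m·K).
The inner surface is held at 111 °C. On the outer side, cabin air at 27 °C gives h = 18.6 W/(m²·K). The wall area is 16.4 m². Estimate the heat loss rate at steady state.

Q ≈ 1340 W

Model the wall as resistances in series:
R_brass = L/(kA) = 0.0038/(103×16.4) = 2.25×10^-6 K/W
R_calcium silicate = L/(kA) = 0.05/(0.0667×16.4) = 0.04571 K/W
R_float glass = L/(kA) = 0.205/(0.91×16.4) = 0.01374 K/W
R_outer film = 1/(h_o·A) = 1/(18.6×16.4) = 0.003278 K/W
R_total = 0.06273 K/W
Q = ΔT / R_total = 84 / 0.06273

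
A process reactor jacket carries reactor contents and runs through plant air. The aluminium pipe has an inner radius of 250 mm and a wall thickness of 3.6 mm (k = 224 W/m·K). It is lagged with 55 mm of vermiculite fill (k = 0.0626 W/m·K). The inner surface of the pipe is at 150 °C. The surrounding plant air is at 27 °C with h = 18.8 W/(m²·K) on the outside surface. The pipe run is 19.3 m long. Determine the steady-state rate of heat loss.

Q ≈ 4510 W

Treating each annulus and film as a series resistance:
R_aluminium pipe wall = ln(253.6/250)/(2π×224×19.3) = 5.263×10^-7 K/W
R_vermiculite fill = ln(308.6/253.6)/(2π×0.0626×19.3) = 0.02586 K/W
R_outer film = 1/(h_o·2πr_oL) = 1/(18.8×2π×0.3086×19.3) = 0.001421 K/W
R_total = 0.02728 K/W
Q = ΔT/R_total = 123/0.02728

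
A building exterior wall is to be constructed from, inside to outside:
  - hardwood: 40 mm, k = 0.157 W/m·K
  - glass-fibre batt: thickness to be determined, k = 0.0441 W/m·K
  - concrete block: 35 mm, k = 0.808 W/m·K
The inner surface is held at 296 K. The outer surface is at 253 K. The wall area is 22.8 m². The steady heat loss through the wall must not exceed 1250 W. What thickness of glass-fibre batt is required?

L ≈ 21.4 mm

Thermal resistances in series:
R_hardwood = L/(kA) = 0.04/(0.157×22.8) = 0.01117 K/W
R_concrete block = L/(kA) = 0.035/(0.808×22.8) = 0.0019 K/W
Sum of the known resistances R_other = 0.01307 K/W
Required total resistance R_tot = ΔT/Q_allow = 43/1250 = 0.0344 K/W
R_glass-fibre batt = R_tot − R_other = 0.02133 K/W
L = R·k·A = 0.02133×0.0441×22.8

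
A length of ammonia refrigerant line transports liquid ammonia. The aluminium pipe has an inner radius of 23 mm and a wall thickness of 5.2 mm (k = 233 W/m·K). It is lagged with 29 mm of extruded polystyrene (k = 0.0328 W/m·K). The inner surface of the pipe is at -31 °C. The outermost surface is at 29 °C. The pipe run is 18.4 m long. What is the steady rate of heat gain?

Q ≈ 322 W

Treating each annulus and film as a series resistance:
R_aluminium pipe wall = ln(28.2/23)/(2π×233×18.4) = 7.567×10^-6 K/W
R_extruded polystyrene = ln(57.2/28.2)/(2π×0.0328×18.4) = 0.1865 K/W
R_total = 0.1865 K/W
Q = ΔT/R_total = 60/0.1865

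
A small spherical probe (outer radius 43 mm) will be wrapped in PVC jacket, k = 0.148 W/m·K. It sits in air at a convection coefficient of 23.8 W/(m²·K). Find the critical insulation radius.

For a sphere r_cr = 2k/h = 2×0.148/23.8
r_cr = 12.4 mm; since the bare radius (43 mm) is above r_cr, any added insulation will reduce heat loss.

r_cr ≈ 12.4 mm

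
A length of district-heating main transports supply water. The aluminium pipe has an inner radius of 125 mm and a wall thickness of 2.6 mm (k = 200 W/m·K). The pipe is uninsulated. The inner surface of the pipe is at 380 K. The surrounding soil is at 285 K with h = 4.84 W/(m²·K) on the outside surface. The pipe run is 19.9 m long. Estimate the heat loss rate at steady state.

For a radial system each layer contributes R = ln(r_out/r_in)/(2πkL); films add R = 1/(hA).
R_aluminium pipe wall = ln(127.6/125)/(2π×200×19.9) = 8.232×10^-7 K/W
R_outer film = 1/(h_o·2πr_oL) = 1/(4.84×2π×0.1276×19.9) = 0.01295 K/W
R_total = 0.01295 K/W
Q = ΔT/R_total = 95/0.01295

Q ≈ 7340 W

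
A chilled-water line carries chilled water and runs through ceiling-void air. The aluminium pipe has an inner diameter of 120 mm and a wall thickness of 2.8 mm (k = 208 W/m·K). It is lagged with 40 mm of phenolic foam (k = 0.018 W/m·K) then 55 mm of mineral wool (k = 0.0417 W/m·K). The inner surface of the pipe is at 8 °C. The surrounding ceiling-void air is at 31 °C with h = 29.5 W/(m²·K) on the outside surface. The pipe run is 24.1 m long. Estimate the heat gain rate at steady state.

Q ≈ 92 W

For a radial system each layer contributes R = ln(r_out/r_in)/(2πkL); films add R = 1/(hA).
R_aluminium pipe wall = ln(62.8/60)/(2π×208×24.1) = 1.448×10^-6 K/W
R_phenolic foam = ln(102.8/62.8)/(2π×0.018×24.1) = 0.1808 K/W
R_mineral wool = ln(157.8/102.8)/(2π×0.0417×24.1) = 0.06787 K/W
R_outer film = 1/(h_o·2πr_oL) = 1/(29.5×2π×0.1578×24.1) = 0.001419 K/W
R_total = 0.2501 K/W
Q = ΔT/R_total = 23/0.2501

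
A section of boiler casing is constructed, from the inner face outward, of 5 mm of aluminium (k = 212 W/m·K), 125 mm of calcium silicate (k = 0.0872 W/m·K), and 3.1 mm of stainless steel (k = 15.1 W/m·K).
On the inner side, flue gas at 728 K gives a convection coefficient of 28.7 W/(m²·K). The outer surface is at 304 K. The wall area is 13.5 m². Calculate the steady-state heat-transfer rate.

Q ≈ 3900 W

Series thermal resistances:
R_inner film = 1/(h_i·A) = 1/(28.7×13.5) = 0.002581 K/W
R_aluminium = L/(kA) = 0.005/(212×13.5) = 1.747×10^-6 K/W
R_calcium silicate = L/(kA) = 0.125/(0.0872×13.5) = 0.1062 K/W
R_stainless steel = L/(kA) = 0.0031/(15.1×13.5) = 1.521×10^-5 K/W
R_total = 0.1088 K/W
Q = ΔT / R_total = 424 / 0.1088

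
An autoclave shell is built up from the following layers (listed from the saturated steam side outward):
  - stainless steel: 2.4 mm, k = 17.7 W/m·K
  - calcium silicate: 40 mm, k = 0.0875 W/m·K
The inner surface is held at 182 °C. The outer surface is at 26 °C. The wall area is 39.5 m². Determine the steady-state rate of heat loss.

Q ≈ 13500 W

Treating each layer as a thermal resistance in series:
R_stainless steel = L/(kA) = 0.0024/(17.7×39.5) = 3.433×10^-6 K/W
R_calcium silicate = L/(kA) = 0.04/(0.0875×39.5) = 0.01157 K/W
R_total = 0.01158 K/W
Q = ΔT / R_total = 156 / 0.01158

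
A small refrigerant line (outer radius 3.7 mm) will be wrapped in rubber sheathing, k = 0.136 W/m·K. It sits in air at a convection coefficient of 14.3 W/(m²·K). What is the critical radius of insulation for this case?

For a cylinder r_cr = k/h = 0.136/14.3
r_cr = 9.51 mm; since the bare radius (3.7 mm) is below r_cr, adding a thin layer of insulation will *increase* heat loss.

r_cr ≈ 9.51 mm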